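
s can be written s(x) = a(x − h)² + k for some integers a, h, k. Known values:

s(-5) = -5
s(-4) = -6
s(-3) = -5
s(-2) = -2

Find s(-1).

First differences -1, 1, 3; second difference 2 = 2a, so a = 1.
Expanding, the x-coefficient is −2ah = -2h; matching it to the data gives h = -4, and then k = -6.
So s(x) = 1(x + 4)² − 6.
s(-1) = 1·3² − 6 = 3.

3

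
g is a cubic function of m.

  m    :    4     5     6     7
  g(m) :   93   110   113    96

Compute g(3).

Write g(m) = am³ + bm² + cm + d; the 4 given values yield a linear system in the 4 coefficients.
Solving, g(m) = -m³ + 8m² + 6m + 5.
Then g(3) = 68.

68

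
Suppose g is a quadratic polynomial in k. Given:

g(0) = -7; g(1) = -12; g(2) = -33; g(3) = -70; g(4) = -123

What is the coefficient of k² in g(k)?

Write g(k) = ak² + bk + c; the 5 given values yield a linear system in the 3 coefficients.
Solving, g(k) = -8k² + 3k - 7.
The coefficient of k² is -8.

-8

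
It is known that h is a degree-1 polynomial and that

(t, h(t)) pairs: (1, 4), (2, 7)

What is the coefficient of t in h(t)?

3

Write h(t) = at + b; the 2 given values yield a linear system in the 2 coefficients.
Solving, h(t) = 3t + 1.
The coefficient of t is 3.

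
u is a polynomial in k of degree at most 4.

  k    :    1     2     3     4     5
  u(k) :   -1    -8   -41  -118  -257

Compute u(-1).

7

Write u(k) = ak^4 + bk³ + ck² + dk + e; the 5 given values yield a linear system in the 5 coefficients.
Solving, the leading coefficient vanishes, and u(k) = -3k³ + 5k² - k - 2.
Then u(-1) = 7.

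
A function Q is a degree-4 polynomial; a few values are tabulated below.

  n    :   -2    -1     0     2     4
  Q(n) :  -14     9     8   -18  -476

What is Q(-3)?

Write Q(n) = an^4 + bn³ + cn² + dn + e; the 5 given values yield a linear system in the 5 coefficients.
Solving, Q(n) = -2n^4 + 2n² - n + 8.
Then Q(-3) = -133.

-133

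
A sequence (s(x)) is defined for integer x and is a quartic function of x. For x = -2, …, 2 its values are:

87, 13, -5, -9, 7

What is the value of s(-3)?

Write s(x) = ax^4 + bx³ + cx² + dx + e; the 5 given values yield a linear system in the 5 coefficients.
Solving, s(x) = 2x^4 - 3x³ + 5x² - 8x - 5.
Then s(-3) = 307.

307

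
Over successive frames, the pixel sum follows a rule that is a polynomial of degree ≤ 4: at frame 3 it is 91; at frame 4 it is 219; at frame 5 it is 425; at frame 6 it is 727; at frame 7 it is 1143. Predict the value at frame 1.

-3

Write the value at k as h(k).
First differences: 128, 206, 302, 416. Second differences: 78, 96, 114. Third differences: 18, 18.
Level-3 differences are constant, so h has degree 3.
Fitting a degree-3 polynomial gives h(k) = 3k³ + 3k² - 4k - 5.
Then h(1) = -3.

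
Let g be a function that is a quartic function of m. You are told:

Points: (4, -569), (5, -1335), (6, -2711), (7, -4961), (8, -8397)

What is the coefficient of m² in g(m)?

Write g(m) = am^4 + bm³ + cm² + dm + e; the 5 given values yield a linear system in the 5 coefficients.
Solving, g(m) = -2m^4 - 3m² - m - 5.
The coefficient of m² is -3.

-3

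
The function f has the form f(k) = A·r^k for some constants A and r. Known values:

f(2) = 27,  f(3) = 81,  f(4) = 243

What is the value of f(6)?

Consecutive ratio: 81/27 = 3, and 243/81 = 3, so r = 3.
Then A·3^2 = 27 gives A = 3, and f(k) = 3·3^k.
f(6) = 3·3^6 = 2187.

2187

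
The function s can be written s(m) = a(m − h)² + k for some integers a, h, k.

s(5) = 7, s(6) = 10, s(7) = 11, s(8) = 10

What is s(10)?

First differences 3, 1, -1; second difference -2 = 2a, so a = -1.
Expanding, the m-coefficient is −2ah = 2h; matching it to the data gives h = 7, and then k = 11.
So s(m) = -1(m − 7)² + 11.
s(10) = -1·3² + 11 = 2.

2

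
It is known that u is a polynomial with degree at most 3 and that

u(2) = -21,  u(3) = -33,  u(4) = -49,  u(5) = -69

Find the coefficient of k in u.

-2

Write u(k) = ak³ + bk² + ck + d; the 4 given values yield a linear system in the 4 coefficients.
Solving, the leading coefficient vanishes, and u(k) = -2k² - 2k - 9.
The coefficient of k is -2.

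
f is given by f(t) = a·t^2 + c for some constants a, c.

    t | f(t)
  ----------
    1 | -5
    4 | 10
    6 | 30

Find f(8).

From f(1) = -5 and f(4) = 10: 1a + c = -5 and 16a + c = 10.
Subtracting: 15a = 15, so a = 1; then c = -5 − 1·1 = -6.
So f(t) = 1t² − 6, and f(8) = 58.

58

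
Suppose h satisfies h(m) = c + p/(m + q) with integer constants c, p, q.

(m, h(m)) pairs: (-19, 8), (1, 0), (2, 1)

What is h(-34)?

7

(h(m) − c)(m + q) = p for each data point; the three points give a linear system in c and q, then p follows.
Solving: c = 6, q = 4, p = -30, so h(m) = 6 − 30/(m + 4).
Then h(-34) = 6 − 30/(-30) = 7.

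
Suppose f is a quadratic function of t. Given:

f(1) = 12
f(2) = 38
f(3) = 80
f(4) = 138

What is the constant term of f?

First differences: 26, 42, 58. Second differences: 16, 16.
Level-2 differences are constant, so f has degree 2.
Fitting a degree-2 polynomial gives f(t) = 8t² + 2t + 2.
The constant term is f(0) = 2.

2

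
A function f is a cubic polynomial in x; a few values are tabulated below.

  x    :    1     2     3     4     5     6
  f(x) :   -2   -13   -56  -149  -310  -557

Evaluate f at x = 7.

-908

First differences: -11, -43, -93, -161, -247. Second differences: -32, -50, -68, -86. Third differences: -18, -18, -18.
Level-3 differences are constant, so f has degree 3.
Fitting a degree-3 polynomial gives f(x) = -3x³ + 2x² + 4x - 5.
Then f(7) = -908.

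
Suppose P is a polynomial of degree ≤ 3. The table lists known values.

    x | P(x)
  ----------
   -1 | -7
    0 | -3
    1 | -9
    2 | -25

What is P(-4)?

-79

Write P(x) = ax³ + bx² + cx + d; the 4 given values yield a linear system in the 4 coefficients.
Solving, the leading coefficient vanishes, and P(x) = -5x² - x - 3.
Then P(-4) = -79.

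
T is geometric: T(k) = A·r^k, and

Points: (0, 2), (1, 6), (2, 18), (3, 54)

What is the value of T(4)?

162

Consecutive ratio: 6/2 = 3, and 18/6 = 3, so r = 3.
Then A·3^0 = 2 gives A = 2, and T(k) = 2·3^k.
T(4) = 2·3^4 = 162.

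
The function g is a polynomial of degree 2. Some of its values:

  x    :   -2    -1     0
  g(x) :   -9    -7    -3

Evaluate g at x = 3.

21

Write g(x) = ax² + bx + c; the 3 given values yield a linear system in the 3 coefficients.
Solving, g(x) = x² + 5x - 3.
Then g(3) = 21.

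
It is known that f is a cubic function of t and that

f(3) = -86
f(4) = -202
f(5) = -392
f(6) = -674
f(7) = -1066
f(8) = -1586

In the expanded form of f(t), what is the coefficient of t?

2

First differences: -116, -190, -282, -392, -520. Second differences: -74, -92, -110, -128. Third differences: -18, -18, -18.
Level-3 differences are constant, so f has degree 3.
Fitting a degree-3 polynomial gives f(t) = -3t³ - t² + 2t - 2.
The coefficient of t is 2.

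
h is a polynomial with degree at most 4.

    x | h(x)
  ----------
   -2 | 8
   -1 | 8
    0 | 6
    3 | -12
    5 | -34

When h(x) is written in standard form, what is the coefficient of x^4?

0

Write h(x) = ax^4 + bx³ + cx² + dx + e; the 5 given values yield a linear system in the 5 coefficients.
Solving, the top 2 coefficients vanish, and h(x) = -x² - 3x + 6.
The coefficient of x^4 is 0.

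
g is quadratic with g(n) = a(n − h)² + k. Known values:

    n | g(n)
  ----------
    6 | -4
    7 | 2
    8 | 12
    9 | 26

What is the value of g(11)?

66

First differences 6, 10, 14; second difference 4 = 2a, so a = 2.
Expanding, the n-coefficient is −2ah = -4h; matching it to the data gives h = 5, and then k = -6.
So g(n) = 2(n − 5)² − 6.
g(11) = 2·6² − 6 = 66.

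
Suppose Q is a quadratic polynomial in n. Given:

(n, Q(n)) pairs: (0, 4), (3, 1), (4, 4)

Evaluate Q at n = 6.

Write Q(n) = an² + bn + c; the 3 given values yield a linear system in the 3 coefficients.
Solving, Q(n) = n² - 4n + 4.
Then Q(6) = 16.

16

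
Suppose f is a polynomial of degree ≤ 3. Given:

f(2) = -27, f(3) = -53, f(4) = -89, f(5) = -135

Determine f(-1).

Write f(x) = ax³ + bx² + cx + d; the 4 given values yield a linear system in the 4 coefficients.
Solving, the leading coefficient vanishes, and f(x) = -5x² - x - 5.
Then f(-1) = -9.

-9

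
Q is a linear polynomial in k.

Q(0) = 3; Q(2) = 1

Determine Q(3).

Write Q(k) = ak + b; the 2 given values yield a linear system in the 2 coefficients.
Solving, Q(k) = -k + 3.
Then Q(3) = 0.

0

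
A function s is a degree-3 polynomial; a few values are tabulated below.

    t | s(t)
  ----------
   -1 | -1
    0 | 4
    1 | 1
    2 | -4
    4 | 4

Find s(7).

151

Write s(t) = at³ + bt² + ct + d; the 5 given values yield a linear system in the 4 coefficients.
Solving, s(t) = t³ - 4t² + 4.
Then s(7) = 151.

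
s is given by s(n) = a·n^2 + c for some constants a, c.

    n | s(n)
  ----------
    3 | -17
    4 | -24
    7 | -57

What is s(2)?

From s(3) = -17 and s(4) = -24: 9a + c = -17 and 16a + c = -24.
Subtracting: 7a = -7, so a = -1; then c = -17 − (-1)·9 = -8.
So s(n) = -1n² − 8, and s(2) = -12.

-12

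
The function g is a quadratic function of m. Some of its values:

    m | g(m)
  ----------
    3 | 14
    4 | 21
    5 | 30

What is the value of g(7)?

Write g(m) = am² + bm + c; the 3 given values yield a linear system in the 3 coefficients.
Solving, g(m) = m² + 5.
Then g(7) = 54.

54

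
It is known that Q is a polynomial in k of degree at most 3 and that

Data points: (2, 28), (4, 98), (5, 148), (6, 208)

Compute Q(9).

448

Write Q(k) = ak³ + bk² + ck + d; the 4 given values yield a linear system in the 4 coefficients.
Solving, the leading coefficient vanishes, and Q(k) = 5k² + 5k - 2.
Then Q(9) = 448.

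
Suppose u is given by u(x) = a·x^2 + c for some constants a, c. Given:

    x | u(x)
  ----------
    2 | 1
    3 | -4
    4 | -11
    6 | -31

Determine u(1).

From u(2) = 1 and u(3) = -4: 4a + c = 1 and 9a + c = -4.
Subtracting: 5a = -5, so a = -1; then c = 1 − (-1)·4 = 5.
So u(x) = -1x² + 5, and u(1) = 4.

4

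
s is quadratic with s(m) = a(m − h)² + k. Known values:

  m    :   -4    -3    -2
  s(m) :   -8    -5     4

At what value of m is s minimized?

-4

First differences 3, 9; second difference 6 = 2a, so a = 3.
Expanding, the m-coefficient is −2ah = -6h; matching it to the data gives h = -4, and then k = -8.
So s(m) = 3(m + 4)² − 8.
Hence h = -4.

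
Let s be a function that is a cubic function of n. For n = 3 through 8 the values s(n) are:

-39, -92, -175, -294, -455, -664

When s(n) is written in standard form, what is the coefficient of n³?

-1

First differences: -53, -83, -119, -161, -209. Second differences: -30, -36, -42, -48. Third differences: -6, -6, -6.
Level-3 differences are constant, so s has degree 3.
Fitting a degree-3 polynomial gives s(n) = -n³ - 3n² + 5n.
The coefficient of n³ is -1.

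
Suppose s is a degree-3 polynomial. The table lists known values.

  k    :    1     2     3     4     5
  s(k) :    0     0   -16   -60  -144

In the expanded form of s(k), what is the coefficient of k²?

First differences: 0, -16, -44, -84. Second differences: -16, -28, -40. Third differences: -12, -12.
Level-3 differences are constant, so s has degree 3.
Fitting a degree-3 polynomial gives s(k) = -2k³ + 4k² + 2k - 4.
The coefficient of k² is 4.

4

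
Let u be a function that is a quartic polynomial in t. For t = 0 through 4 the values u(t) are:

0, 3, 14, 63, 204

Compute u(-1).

Write u(t) = at^4 + bt³ + ct² + dt + e; the 5 given values yield a linear system in the 5 coefficients.
Solving, u(t) = t^4 - t³ + 3t.
Then u(-1) = -1.

-1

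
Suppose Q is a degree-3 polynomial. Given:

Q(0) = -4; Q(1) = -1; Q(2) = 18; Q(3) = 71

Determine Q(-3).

Write Q(m) = am³ + bm² + cm + d; the 4 given values yield a linear system in the 4 coefficients.
Solving, Q(m) = 3m³ - m² + m - 4.
Then Q(-3) = -97.

-97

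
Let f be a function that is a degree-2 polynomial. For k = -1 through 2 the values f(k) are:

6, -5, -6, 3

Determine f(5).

First differences: -11, -1, 9. Second differences: 10, 10.
Level-2 differences are constant, so f has degree 2.
Fitting a degree-2 polynomial gives f(k) = 5k² - 6k - 5.
Then f(5) = 90.

90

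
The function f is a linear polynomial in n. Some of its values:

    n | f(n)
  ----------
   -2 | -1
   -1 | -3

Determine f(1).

Write f(n) = an + b; the 2 given values yield a linear system in the 2 coefficients.
Solving, f(n) = -2n - 5.
Then f(1) = -7.

-7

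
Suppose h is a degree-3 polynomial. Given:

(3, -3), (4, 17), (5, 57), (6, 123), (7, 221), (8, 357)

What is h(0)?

First differences: 20, 40, 66, 98, 136. Second differences: 20, 26, 32, 38. Third differences: 6, 6, 6.
Level-3 differences are constant, so h has degree 3.
Fitting a degree-3 polynomial gives h(t) = t³ - 2t² - 3t - 3.
The constant term is h(0) = -3.

-3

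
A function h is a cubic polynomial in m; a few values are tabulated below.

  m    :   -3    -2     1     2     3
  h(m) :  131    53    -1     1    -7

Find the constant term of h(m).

Write h(m) = am³ + bm² + cm + d; the 5 given values yield a linear system in the 4 coefficients.
Solving, h(m) = -2m³ + 7m² - 5m - 1.
The constant term is h(0) = -1.

-1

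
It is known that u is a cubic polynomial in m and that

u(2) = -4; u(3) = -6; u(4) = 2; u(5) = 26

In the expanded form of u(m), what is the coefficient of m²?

-4

Write u(m) = am³ + bm² + cm + d; the 4 given values yield a linear system in the 4 coefficients.
Solving, u(m) = m³ - 4m² - m + 6.
The coefficient of m² is -4.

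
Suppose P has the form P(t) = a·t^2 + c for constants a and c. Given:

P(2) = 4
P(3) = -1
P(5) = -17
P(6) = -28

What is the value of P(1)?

7

From P(2) = 4 and P(3) = -1: 4a + c = 4 and 9a + c = -1.
Subtracting: 5a = -5, so a = -1; then c = 4 − (-1)·4 = 8.
So P(t) = -1t² + 8, and P(1) = 7.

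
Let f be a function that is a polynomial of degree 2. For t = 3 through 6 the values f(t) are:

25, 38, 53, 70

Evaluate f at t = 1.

First differences: 13, 15, 17. Second differences: 2, 2.
Level-2 differences are constant, so f has degree 2.
Fitting a degree-2 polynomial gives f(t) = t² + 6t - 2.
Then f(1) = 5.

5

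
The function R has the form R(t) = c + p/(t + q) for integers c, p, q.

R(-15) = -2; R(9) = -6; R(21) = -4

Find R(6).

-9

(R(t) − c)(t + q) = p for each data point; the three points give a linear system in c and q, then p follows.
Solving: c = -3, q = -3, p = -18, so R(t) = -3 − 18/(t − 3).
Then R(6) = -3 − 18/3 = -9.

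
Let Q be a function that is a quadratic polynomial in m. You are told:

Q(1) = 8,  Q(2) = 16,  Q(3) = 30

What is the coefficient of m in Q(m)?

-1

Write Q(m) = am² + bm + c; the 3 given values yield a linear system in the 3 coefficients.
Solving, Q(m) = 3m² - m + 6.
The coefficient of m is -1.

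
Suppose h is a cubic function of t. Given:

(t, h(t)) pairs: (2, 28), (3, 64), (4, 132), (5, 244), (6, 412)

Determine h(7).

First differences: 36, 68, 112, 168. Second differences: 32, 44, 56. Third differences: 12, 12.
Level-3 differences are constant, so h has degree 3.
Extending the table by one column gives the next first difference 236, so h(7) = 412 + 236 = 648.

648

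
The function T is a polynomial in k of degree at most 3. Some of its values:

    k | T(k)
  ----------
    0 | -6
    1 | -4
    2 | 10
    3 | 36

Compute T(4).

74

First differences: 2, 14, 26. Second differences: 12, 12.
Level-2 differences are constant, so T has degree 2.
Fitting a degree-2 polynomial gives T(k) = 6k² - 4k - 6.
Then T(4) = 74.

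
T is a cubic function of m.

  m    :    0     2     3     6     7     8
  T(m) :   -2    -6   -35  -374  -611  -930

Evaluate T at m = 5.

Write T(m) = am³ + bm² + cm + d; the 6 given values yield a linear system in the 4 coefficients.
Solving, T(m) = -2m³ + m² + 4m - 2.
Then T(5) = -207.

-207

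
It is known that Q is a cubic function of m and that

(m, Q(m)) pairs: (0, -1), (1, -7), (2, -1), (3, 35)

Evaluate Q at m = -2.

-25

Write Q(m) = am³ + bm² + cm + d; the 4 given values yield a linear system in the 4 coefficients.
Solving, Q(m) = 3m³ - 3m² - 6m - 1.
Then Q(-2) = -25.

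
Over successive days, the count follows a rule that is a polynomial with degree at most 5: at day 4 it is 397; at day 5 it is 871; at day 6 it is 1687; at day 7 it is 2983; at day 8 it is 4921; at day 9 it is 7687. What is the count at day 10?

Write the value at m as u(m).
Write u(m) = am^5 + bm^4 + cm³ + dm² + em + p; the 6 given values yield a linear system in the 6 coefficients.
Solving, the leading coefficient vanishes, and u(m) = m^4 + m³ + 5m² - m + 1.
Then u(10) = 11491.

11491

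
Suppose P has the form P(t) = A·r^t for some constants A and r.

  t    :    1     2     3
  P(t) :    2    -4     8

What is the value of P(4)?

Consecutive ratio: -4/2 = -2, and 8/(-4) = -2, so r = -2.
Then A·(-2)^1 = 2 gives A = -1, and P(t) = -1·(-2)^t.
P(4) = -1·(-2)^4 = -16.

-16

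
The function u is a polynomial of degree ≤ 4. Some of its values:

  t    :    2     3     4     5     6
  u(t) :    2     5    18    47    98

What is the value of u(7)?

177

First differences: 3, 13, 29, 51. Second differences: 10, 16, 22. Third differences: 6, 6.
Level-3 differences are constant, so u has degree 3.
Extending the table by one column gives the next first difference 79, so u(7) = 98 + 79 = 177.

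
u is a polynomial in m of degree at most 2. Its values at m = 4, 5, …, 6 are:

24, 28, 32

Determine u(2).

16

Write u(m) = am² + bm + c; the 3 given values yield a linear system in the 3 coefficients.
Solving, the leading coefficient vanishes, and u(m) = 4m + 8.
Then u(2) = 16.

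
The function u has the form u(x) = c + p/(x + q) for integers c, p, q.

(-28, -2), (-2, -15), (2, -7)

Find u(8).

-5

(u(x) − c)(x + q) = p for each data point; the three points give a linear system in c and q, then p follows.
Solving: c = -3, q = 4, p = -24, so u(x) = -3 − 24/(x + 4).
Then u(8) = -3 − 24/12 = -5.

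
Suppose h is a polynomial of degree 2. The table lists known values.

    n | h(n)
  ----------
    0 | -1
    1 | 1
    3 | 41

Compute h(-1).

9

Write h(n) = an² + bn + c; the 3 given values yield a linear system in the 3 coefficients.
Solving, h(n) = 6n² - 4n - 1.
Then h(-1) = 9.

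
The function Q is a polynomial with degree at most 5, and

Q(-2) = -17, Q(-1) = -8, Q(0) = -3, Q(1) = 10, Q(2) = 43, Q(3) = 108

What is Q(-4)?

-95

First differences: 9, 5, 13, 33, 65. Second differences: -4, 8, 20, 32. Third differences: 12, 12, 12.
Level-3 differences are constant, so Q has degree 3.
Fitting a degree-3 polynomial gives Q(t) = 2t³ + 4t² + 7t - 3.
Then Q(-4) = -95.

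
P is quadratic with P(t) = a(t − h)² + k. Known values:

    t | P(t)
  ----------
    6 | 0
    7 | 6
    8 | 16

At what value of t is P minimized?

5

First differences 6, 10; second difference 4 = 2a, so a = 2.
Expanding, the t-coefficient is −2ah = -4h; matching it to the data gives h = 5, and then k = -2.
So P(t) = 2(t − 5)² − 2.
Hence h = 5.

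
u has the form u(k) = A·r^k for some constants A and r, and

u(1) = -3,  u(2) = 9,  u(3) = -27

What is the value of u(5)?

-243

Consecutive ratio: 9/(-3) = -3, and -27/9 = -3, so r = -3.
Then A·(-3)^1 = -3 gives A = 1, and u(k) = 1·(-3)^k.
u(5) = 1·(-3)^5 = -243.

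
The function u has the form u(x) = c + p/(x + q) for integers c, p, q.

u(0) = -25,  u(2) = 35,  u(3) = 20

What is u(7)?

10

(u(x) − c)(x + q) = p for each data point; the three points give a linear system in c and q, then p follows.
Solving: c = 5, q = -1, p = 30, so u(x) = 5 + 30/(x − 1).
Then u(7) = 5 + 30/6 = 10.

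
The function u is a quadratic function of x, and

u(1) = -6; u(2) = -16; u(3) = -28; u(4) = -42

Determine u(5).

-58

Write u(x) = ax² + bx + c; the 4 given values yield a linear system in the 3 coefficients.
Solving, u(x) = -x² - 7x + 2.
Then u(5) = -58.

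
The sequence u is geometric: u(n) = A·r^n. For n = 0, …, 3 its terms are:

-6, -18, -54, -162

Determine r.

Consecutive ratio: -18/(-6) = 3, and -54/(-18) = 3, so r = 3.
Then A·3^0 = -6 gives A = -6, and u(n) = -6·3^n.

3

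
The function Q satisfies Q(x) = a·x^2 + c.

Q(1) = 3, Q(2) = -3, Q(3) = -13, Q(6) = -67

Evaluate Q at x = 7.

-93

From Q(1) = 3 and Q(2) = -3: 1a + c = 3 and 4a + c = -3.
Subtracting: 3a = -6, so a = -2; then c = 3 − (-2)·1 = 5.
So Q(x) = -2x² + 5, and Q(7) = -93.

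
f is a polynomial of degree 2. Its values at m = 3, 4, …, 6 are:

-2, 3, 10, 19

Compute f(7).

First differences: 5, 7, 9. Second differences: 2, 2.
Level-2 differences are constant, so f has degree 2.
Extending the table by one column gives the next first difference 11, so f(7) = 19 + 11 = 30.

30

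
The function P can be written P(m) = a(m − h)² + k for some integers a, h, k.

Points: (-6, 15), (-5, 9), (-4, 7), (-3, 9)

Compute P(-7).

25

First differences -6, -2, 2; second difference 4 = 2a, so a = 2.
Expanding, the m-coefficient is −2ah = -4h; matching it to the data gives h = -4, and then k = 7.
So P(m) = 2(m + 4)² + 7.
P(-7) = 2·(-3)² + 7 = 25.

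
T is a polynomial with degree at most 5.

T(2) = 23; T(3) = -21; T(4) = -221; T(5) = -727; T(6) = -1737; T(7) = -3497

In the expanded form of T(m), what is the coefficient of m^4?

-2

First differences: -44, -200, -506, -1010, -1760. Second differences: -156, -306, -504, -750. Third differences: -150, -198, -246. Fourth differences: -48, -48.
Level-4 differences are constant, so T has degree 4.
Fitting a degree-4 polynomial gives T(m) = -2m^4 + 3m³ + 5m² + 4m + 3.
The coefficient of m^4 is -2.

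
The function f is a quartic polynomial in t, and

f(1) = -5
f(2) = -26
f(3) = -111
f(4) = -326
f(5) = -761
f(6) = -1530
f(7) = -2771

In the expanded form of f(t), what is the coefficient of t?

4

First differences: -21, -85, -215, -435, -769, -1241. Second differences: -64, -130, -220, -334, -472. Third differences: -66, -90, -114, -138. Fourth differences: -24, -24, -24.
Level-4 differences are constant, so f has degree 4.
Fitting a degree-4 polynomial gives f(t) = -t^4 - t³ - t² + 4t - 6.
The coefficient of t is 4.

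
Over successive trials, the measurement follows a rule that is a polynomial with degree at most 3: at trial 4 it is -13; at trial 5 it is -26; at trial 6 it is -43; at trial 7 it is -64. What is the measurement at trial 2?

Write the value at n as f(n).
First differences: -13, -17, -21. Second differences: -4, -4.
Level-2 differences are constant, so f has degree 2.
Fitting a degree-2 polynomial gives f(n) = -2n² + 5n - 1.
Then f(2) = 1.

1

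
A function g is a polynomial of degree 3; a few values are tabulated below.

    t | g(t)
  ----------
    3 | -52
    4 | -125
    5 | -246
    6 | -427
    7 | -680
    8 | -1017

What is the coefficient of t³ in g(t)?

-2

First differences: -73, -121, -181, -253, -337. Second differences: -48, -60, -72, -84. Third differences: -12, -12, -12.
Level-3 differences are constant, so g has degree 3.
Fitting a degree-3 polynomial gives g(t) = -2t³ + t - 1.
The coefficient of t³ is -2.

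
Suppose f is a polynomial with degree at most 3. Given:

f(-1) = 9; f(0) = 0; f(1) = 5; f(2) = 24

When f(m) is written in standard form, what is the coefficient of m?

First differences: -9, 5, 19. Second differences: 14, 14.
Level-2 differences are constant, so f has degree 2.
Fitting a degree-2 polynomial gives f(m) = 7m² - 2m.
The coefficient of m is -2.

-2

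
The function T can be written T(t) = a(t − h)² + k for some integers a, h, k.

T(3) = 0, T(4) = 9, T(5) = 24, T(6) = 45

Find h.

First differences 9, 15, 21; second difference 6 = 2a, so a = 3.
Expanding, the t-coefficient is −2ah = -6h; matching it to the data gives h = 2, and then k = -3.
So T(t) = 3(t − 2)² − 3.
Hence h = 2.

2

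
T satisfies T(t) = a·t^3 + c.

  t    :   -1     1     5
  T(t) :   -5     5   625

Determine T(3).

135

From T(-1) = -5 and T(1) = 5: -1a + c = -5 and 1a + c = 5.
Subtracting: 2a = 10, so a = 5; then c = -5 − 5·(-1) = 0.
So T(t) = 5t³ + 0, and T(3) = 135.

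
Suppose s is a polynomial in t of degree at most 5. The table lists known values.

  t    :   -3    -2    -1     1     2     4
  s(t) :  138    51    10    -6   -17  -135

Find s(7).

-822

Write s(t) = at^5 + bt^4 + ct³ + dt² + et + p; the 6 given values yield a linear system in the 6 coefficients.
Solving, the top 2 coefficients vanish, and s(t) = -3t³ + 5t² - 5t - 3.
Then s(7) = -822.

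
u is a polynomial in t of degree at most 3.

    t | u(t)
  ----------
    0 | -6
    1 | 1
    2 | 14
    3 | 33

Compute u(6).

126

First differences: 7, 13, 19. Second differences: 6, 6.
Level-2 differences are constant, so u has degree 2.
Fitting a degree-2 polynomial gives u(t) = 3t² + 4t - 6.
Then u(6) = 126.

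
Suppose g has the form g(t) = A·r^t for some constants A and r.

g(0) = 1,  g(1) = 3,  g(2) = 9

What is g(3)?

Consecutive ratio: 3/1 = 3, and 9/3 = 3, so r = 3.
Then A·3^0 = 1 gives A = 1, and g(t) = 1·3^t.
g(3) = 1·3^3 = 27.

27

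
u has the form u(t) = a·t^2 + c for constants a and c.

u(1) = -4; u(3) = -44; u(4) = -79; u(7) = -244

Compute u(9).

-404

From u(1) = -4 and u(3) = -44: 1a + c = -4 and 9a + c = -44.
Subtracting: 8a = -40, so a = -5; then c = -4 − (-5)·1 = 1.
So u(t) = -5t² + 1, and u(9) = -404.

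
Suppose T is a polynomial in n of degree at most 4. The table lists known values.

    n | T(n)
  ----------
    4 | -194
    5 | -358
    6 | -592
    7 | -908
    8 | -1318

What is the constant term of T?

2

First differences: -164, -234, -316, -410. Second differences: -70, -82, -94. Third differences: -12, -12.
Level-3 differences are constant, so T has degree 3.
Fitting a degree-3 polynomial gives T(n) = -2n³ - 5n² + 3n + 2.
The constant term is T(0) = 2.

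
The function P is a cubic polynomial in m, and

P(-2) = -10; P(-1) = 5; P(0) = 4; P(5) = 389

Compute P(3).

Write P(m) = am³ + bm² + cm + d; the 4 given values yield a linear system in the 4 coefficients.
Solving, P(m) = 3m³ + m² - 3m + 4.
Then P(3) = 85.

85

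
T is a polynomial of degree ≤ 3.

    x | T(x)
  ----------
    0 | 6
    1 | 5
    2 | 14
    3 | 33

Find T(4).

62

Write T(x) = ax³ + bx² + cx + d; the 4 given values yield a linear system in the 4 coefficients.
Solving, the leading coefficient vanishes, and T(x) = 5x² - 6x + 6.
Then T(4) = 62.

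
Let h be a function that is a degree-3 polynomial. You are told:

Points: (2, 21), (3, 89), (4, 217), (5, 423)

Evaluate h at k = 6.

Write h(k) = ak³ + bk² + ck + d; the 4 given values yield a linear system in the 4 coefficients.
Solving, h(k) = 3k³ + 3k² - 4k - 7.
Then h(6) = 725.

725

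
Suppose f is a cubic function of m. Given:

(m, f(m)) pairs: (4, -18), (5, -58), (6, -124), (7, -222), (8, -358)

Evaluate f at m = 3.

Write f(m) = am³ + bm² + cm + d; the 5 given values yield a linear system in the 4 coefficients.
Solving, f(m) = -m³ + 2m² + 3m + 2.
Then f(3) = 2.

2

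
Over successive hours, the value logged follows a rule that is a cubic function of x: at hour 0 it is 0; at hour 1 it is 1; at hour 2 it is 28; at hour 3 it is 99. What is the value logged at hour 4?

232

Write the value at x as f(x).
Write f(x) = ax³ + bx² + cx + d; the 4 given values yield a linear system in the 4 coefficients.
Solving, f(x) = 3x³ + 4x² - 6x.
Then f(4) = 232.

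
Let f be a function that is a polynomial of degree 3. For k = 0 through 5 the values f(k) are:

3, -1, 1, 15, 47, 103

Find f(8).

First differences: -4, 2, 14, 32, 56. Second differences: 6, 12, 18, 24. Third differences: 6, 6, 6.
Level-3 differences are constant, so f has degree 3.
Fitting a degree-3 polynomial gives f(k) = k³ - 5k + 3.
Then f(8) = 475.

475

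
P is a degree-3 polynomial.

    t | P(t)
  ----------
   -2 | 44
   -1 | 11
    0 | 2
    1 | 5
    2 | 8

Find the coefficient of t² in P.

6

First differences: -33, -9, 3, 3. Second differences: 24, 12, 0. Third differences: -12, -12.
Level-3 differences are constant, so P has degree 3.
Fitting a degree-3 polynomial gives P(t) = -2t³ + 6t² - t + 2.
The coefficient of t² is 6.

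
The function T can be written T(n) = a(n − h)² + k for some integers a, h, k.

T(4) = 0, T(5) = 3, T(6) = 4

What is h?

6

First differences 3, 1; second difference -2 = 2a, so a = -1.
Expanding, the n-coefficient is −2ah = 2h; matching it to the data gives h = 6, and then k = 4.
So T(n) = -1(n − 6)² + 4.
Hence h = 6.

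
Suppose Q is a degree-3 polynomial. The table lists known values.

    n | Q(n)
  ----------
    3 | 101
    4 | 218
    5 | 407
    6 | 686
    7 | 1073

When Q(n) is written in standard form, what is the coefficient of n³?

Write Q(n) = an³ + bn² + cn + d; the 5 given values yield a linear system in the 4 coefficients.
Solving, Q(n) = 3n³ + 6n + 2.
The coefficient of n³ is 3.

3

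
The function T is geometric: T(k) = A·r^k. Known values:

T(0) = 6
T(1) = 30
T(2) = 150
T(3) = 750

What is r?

5

Consecutive ratio: 30/6 = 5, and 150/30 = 5, so r = 5.
Then A·5^0 = 6 gives A = 6, and T(k) = 6·5^k.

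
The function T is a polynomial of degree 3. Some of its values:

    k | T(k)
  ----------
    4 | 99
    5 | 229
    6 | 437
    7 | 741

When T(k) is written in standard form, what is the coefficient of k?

Write T(k) = ak³ + bk² + ck + d; the 4 given values yield a linear system in the 4 coefficients.
Solving, T(k) = 3k³ - 6k² + k - 1.
The coefficient of k is 1.

1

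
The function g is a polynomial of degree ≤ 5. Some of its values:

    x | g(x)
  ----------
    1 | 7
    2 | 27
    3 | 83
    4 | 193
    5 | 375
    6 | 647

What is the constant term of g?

First differences: 20, 56, 110, 182, 272. Second differences: 36, 54, 72, 90. Third differences: 18, 18, 18.
Level-3 differences are constant, so g has degree 3.
Fitting a degree-3 polynomial gives g(x) = 3x³ - x + 5.
The constant term is g(0) = 5.

5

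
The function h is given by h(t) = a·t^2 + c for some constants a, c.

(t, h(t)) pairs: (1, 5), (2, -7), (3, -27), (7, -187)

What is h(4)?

From h(1) = 5 and h(2) = -7: 1a + c = 5 and 4a + c = -7.
Subtracting: 3a = -12, so a = -4; then c = 5 − (-4)·1 = 9.
So h(t) = -4t² + 9, and h(4) = -55.

-55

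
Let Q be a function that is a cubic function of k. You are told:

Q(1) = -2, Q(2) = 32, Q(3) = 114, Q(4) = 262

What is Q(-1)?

2

Write Q(k) = ak³ + bk² + ck + d; the 4 given values yield a linear system in the 4 coefficients.
Solving, Q(k) = 3k³ + 6k² - 5k - 6.
Then Q(-1) = 2.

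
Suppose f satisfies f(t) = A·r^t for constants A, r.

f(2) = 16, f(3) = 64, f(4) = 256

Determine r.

Consecutive ratio: 64/16 = 4, and 256/64 = 4, so r = 4.
Then A·4^2 = 16 gives A = 1, and f(t) = 1·4^t.

4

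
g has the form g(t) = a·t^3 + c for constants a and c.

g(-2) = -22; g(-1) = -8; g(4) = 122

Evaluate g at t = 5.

244

From g(-2) = -22 and g(-1) = -8: -8a + c = -22 and -1a + c = -8.
Subtracting: 7a = 14, so a = 2; then c = -22 − 2·(-8) = -6.
So g(t) = 2t³ − 6, and g(5) = 244.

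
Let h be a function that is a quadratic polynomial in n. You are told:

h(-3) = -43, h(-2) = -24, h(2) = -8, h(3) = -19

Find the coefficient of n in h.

Write h(n) = an² + bn + c; the 4 given values yield a linear system in the 3 coefficients.
Solving, h(n) = -3n² + 4n - 4.
The coefficient of n is 4.

4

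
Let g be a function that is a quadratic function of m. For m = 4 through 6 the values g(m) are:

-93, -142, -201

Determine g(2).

-25

Write g(m) = am² + bm + c; the 3 given values yield a linear system in the 3 coefficients.
Solving, g(m) = -5m² - 4m + 3.
Then g(2) = -25.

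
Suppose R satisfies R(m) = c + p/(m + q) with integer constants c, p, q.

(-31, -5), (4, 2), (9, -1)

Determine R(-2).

(R(m) − c)(m + q) = p for each data point; the three points give a linear system in c and q, then p follows.
Solving: c = -4, q = 1, p = 30, so R(m) = -4 + 30/(m + 1).
Then R(-2) = -4 + 30/(-1) = -34.

-34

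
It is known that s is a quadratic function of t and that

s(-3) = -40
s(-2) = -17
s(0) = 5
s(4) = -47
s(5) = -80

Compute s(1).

Write s(t) = at² + bt + c; the 5 given values yield a linear system in the 3 coefficients.
Solving, s(t) = -4t² + 3t + 5.
Then s(1) = 4.

4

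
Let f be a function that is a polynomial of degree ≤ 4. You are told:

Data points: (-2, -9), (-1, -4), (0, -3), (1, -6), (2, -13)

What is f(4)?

Write f(x) = ax^4 + bx³ + cx² + dx + e; the 5 given values yield a linear system in the 5 coefficients.
Solving, the top 2 coefficients vanish, and f(x) = -2x² - x - 3.
Then f(4) = -39.

-39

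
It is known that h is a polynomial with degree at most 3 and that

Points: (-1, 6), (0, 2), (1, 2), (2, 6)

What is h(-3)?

First differences: -4, 0, 4. Second differences: 4, 4.
Level-2 differences are constant, so h has degree 2.
Fitting a degree-2 polynomial gives h(m) = 2m² - 2m + 2.
Then h(-3) = 26.

26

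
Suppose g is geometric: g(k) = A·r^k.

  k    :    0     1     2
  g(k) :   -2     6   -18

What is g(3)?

54

Consecutive ratio: 6/(-2) = -3, and -18/6 = -3, so r = -3.
Then A·(-3)^0 = -2 gives A = -2, and g(k) = -2·(-3)^k.
g(3) = -2·(-3)^3 = 54.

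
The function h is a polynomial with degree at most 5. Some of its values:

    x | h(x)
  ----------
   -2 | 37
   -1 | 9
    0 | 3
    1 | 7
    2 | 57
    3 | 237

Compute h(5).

1563

First differences: -28, -6, 4, 50, 180. Second differences: 22, 10, 46, 130. Third differences: -12, 36, 84. Fourth differences: 48, 48.
Level-4 differences are constant, so h has degree 4.
Fitting a degree-4 polynomial gives h(x) = 2x^4 + 2x³ + 3x² - 3x + 3.
Then h(5) = 1563.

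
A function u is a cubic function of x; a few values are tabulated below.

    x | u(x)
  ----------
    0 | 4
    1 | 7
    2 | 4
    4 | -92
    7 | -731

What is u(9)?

-1697

Write u(x) = ax³ + bx² + cx + d; the 5 given values yield a linear system in the 4 coefficients.
Solving, u(x) = -3x³ + 6x² + 4.
Then u(9) = -1697.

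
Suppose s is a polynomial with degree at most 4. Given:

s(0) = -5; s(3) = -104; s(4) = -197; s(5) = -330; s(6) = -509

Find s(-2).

Write s(x) = ax^4 + bx³ + cx² + dx + e; the 5 given values yield a linear system in the 5 coefficients.
Solving, the leading coefficient vanishes, and s(x) = -x³ - 8x² - 5.
Then s(-2) = -29.

-29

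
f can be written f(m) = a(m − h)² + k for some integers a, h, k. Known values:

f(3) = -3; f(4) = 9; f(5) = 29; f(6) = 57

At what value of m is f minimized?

2

First differences 12, 20, 28; second difference 8 = 2a, so a = 4.
Expanding, the m-coefficient is −2ah = -8h; matching it to the data gives h = 2, and then k = -7.
So f(m) = 4(m − 2)² − 7.
Hence h = 2.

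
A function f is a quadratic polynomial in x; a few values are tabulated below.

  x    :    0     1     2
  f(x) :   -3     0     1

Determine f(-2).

Write f(x) = ax² + bx + c; the 3 given values yield a linear system in the 3 coefficients.
Solving, f(x) = -x² + 4x - 3.
Then f(-2) = -15.

-15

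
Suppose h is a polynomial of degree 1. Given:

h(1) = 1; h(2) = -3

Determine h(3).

-7

Write h(m) = am + b; the 2 given values yield a linear system in the 2 coefficients.
Solving, h(m) = -4m + 5.
Then h(3) = -7.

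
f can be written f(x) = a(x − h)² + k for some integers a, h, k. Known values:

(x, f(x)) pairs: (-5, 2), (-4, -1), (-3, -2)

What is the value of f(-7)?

First differences -3, -1; second difference 2 = 2a, so a = 1.
Expanding, the x-coefficient is −2ah = -2h; matching it to the data gives h = -3, and then k = -2.
So f(x) = 1(x + 3)² − 2.
f(-7) = 1·(-4)² − 2 = 14.

14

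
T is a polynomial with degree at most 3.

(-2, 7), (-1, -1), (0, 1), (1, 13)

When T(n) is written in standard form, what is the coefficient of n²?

First differences: -8, 2, 12. Second differences: 10, 10.
Level-2 differences are constant, so T has degree 2.
Fitting a degree-2 polynomial gives T(n) = 5n² + 7n + 1.
The coefficient of n² is 5.

5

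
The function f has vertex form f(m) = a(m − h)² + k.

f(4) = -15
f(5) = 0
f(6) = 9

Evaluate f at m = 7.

First differences 15, 9; second difference -6 = 2a, so a = -3.
Expanding, the m-coefficient is −2ah = 6h; matching it to the data gives h = 7, and then k = 12.
So f(m) = -3(m − 7)² + 12.
f(7) = -3·0² + 12 = 12.

12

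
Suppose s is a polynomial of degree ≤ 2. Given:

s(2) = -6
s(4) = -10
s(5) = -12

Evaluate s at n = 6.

Write s(n) = an² + bn + c; the 3 given values yield a linear system in the 3 coefficients.
Solving, the leading coefficient vanishes, and s(n) = -2n - 2.
Then s(6) = -14.

-14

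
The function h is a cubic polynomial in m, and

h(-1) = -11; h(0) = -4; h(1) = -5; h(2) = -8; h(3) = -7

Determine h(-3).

First differences: 7, -1, -3, 1. Second differences: -8, -2, 4. Third differences: 6, 6.
Level-3 differences are constant, so h has degree 3.
Fitting a degree-3 polynomial gives h(m) = m³ - 4m² + 2m - 4.
Then h(-3) = -73.

-73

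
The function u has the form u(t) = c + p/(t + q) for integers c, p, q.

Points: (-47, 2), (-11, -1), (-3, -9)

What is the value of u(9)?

(u(t) − c)(t + q) = p for each data point; the three points give a linear system in c and q, then p follows.
Solving: c = 3, q = -1, p = 48, so u(t) = 3 + 48/(t − 1).
Then u(9) = 3 + 48/8 = 9.

9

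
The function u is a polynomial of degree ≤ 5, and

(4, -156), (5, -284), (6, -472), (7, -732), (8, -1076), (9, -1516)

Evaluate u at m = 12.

-3532

First differences: -128, -188, -260, -344, -440. Second differences: -60, -72, -84, -96. Third differences: -12, -12, -12.
Level-3 differences are constant, so u has degree 3.
Fitting a degree-3 polynomial gives u(m) = -2m³ - 6m - 4.
Then u(12) = -3532.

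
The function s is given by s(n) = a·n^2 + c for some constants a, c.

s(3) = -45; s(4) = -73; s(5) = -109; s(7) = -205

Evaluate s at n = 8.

-265

From s(3) = -45 and s(4) = -73: 9a + c = -45 and 16a + c = -73.
Subtracting: 7a = -28, so a = -4; then c = -45 − (-4)·9 = -9.
So s(n) = -4n² − 9, and s(8) = -265.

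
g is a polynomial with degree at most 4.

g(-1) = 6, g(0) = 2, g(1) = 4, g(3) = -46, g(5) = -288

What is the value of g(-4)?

234

Write g(t) = at^4 + bt³ + ct² + dt + e; the 5 given values yield a linear system in the 5 coefficients.
Solving, the leading coefficient vanishes, and g(t) = -3t³ + 3t² + 2t + 2.
Then g(-4) = 234.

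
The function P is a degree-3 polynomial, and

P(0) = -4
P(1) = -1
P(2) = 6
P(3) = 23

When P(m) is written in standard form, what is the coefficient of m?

3

Write P(m) = am³ + bm² + cm + d; the 4 given values yield a linear system in the 4 coefficients.
Solving, P(m) = m³ - m² + 3m - 4.
The coefficient of m is 3.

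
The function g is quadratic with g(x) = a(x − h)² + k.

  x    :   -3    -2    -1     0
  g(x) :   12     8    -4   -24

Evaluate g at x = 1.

-52

First differences -4, -12, -20; second difference -8 = 2a, so a = -4.
Expanding, the x-coefficient is −2ah = 8h; matching it to the data gives h = -3, and then k = 12.
So g(x) = -4(x + 3)² + 12.
g(1) = -4·4² + 12 = -52.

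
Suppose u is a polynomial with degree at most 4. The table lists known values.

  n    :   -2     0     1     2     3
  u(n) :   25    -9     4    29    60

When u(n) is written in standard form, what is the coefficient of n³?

Write u(n) = an^4 + bn³ + cn² + dn + e; the 5 given values yield a linear system in the 5 coefficients.
Solving, the leading coefficient vanishes, and u(n) = -n³ + 9n² + 5n - 9.
The coefficient of n³ is -1.

-1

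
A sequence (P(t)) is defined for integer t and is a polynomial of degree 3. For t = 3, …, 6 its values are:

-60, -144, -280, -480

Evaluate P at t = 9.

Write P(t) = at³ + bt² + ct + d; the 4 given values yield a linear system in the 4 coefficients.
Solving, P(t) = -2t³ - 2t² + 4t.
Then P(9) = -1584.

-1584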